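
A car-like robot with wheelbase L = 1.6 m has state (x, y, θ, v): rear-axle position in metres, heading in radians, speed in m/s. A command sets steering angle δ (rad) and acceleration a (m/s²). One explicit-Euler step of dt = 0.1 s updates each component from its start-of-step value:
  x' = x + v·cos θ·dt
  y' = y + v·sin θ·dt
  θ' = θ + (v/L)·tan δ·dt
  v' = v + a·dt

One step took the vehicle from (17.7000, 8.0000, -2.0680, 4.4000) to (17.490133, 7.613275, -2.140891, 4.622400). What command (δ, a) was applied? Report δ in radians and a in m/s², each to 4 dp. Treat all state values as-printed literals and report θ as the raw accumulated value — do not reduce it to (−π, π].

a = (v'−v)/dt = (0.222400)/0.1 = 2.2240
Δθ = θ'−θ = -0.072891;  (v·dt/L) = 4.4000·0.1/1.6 = 0.275000
tan δ = Δθ·L/(v·dt) = -0.265058  →  δ = -0.2591

δ = -0.2591, a = 2.2240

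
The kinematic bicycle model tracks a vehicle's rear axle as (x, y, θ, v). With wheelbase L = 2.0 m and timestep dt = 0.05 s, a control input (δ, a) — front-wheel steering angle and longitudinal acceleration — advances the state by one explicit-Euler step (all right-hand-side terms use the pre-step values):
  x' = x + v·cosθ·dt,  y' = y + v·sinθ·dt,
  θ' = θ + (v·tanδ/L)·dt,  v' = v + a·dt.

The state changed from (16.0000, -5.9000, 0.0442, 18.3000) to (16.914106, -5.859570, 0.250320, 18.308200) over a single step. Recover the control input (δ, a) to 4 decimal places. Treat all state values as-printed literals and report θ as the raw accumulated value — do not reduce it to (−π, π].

a = (v'−v)/dt = (0.008200)/0.05 = 0.1640
Δθ = θ'−θ = 0.206120;  (v·dt/L) = 18.3000·0.05/2.0 = 0.457500
tan δ = Δθ·L/(v·dt) = 0.450536  →  δ = 0.4233

δ = 0.4233, a = 0.1640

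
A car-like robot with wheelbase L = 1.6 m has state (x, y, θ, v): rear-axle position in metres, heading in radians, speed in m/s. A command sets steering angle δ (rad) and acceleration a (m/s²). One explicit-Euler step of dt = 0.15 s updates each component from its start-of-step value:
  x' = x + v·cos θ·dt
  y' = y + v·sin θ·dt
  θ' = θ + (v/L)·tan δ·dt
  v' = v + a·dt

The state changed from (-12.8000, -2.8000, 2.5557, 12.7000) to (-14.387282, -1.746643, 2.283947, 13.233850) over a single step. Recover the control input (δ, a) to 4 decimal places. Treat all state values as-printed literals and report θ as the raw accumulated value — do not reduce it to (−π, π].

δ = -0.2244, a = 3.5590

a = (v'−v)/dt = (0.533850)/0.15 = 3.5590
Δθ = θ'−θ = -0.271753;  (v·dt/L) = 12.7000·0.15/1.6 = 1.190625
tan δ = Δθ·L/(v·dt) = -0.228244  →  δ = -0.2244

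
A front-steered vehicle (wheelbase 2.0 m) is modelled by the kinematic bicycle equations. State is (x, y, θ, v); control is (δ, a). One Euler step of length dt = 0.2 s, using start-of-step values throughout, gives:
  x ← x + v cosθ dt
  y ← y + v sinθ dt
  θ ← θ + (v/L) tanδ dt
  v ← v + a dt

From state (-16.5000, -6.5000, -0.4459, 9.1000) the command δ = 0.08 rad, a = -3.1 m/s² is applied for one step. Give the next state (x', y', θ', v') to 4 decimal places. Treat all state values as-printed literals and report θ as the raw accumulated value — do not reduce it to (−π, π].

x' = -16.5000 + 9.1000·cos(-0.4459)·0.2 = -14.8580
y' = -6.5000 + 9.1000·sin(-0.4459)·0.2 = -7.2849
θ' = -0.4459 + (9.1000/2.0)·tan(0.08)·0.2 = -0.3729
v' = 9.1000 − 3.1000·0.2 = 8.4800

(-14.8580, -7.2849, -0.3729, 8.4800)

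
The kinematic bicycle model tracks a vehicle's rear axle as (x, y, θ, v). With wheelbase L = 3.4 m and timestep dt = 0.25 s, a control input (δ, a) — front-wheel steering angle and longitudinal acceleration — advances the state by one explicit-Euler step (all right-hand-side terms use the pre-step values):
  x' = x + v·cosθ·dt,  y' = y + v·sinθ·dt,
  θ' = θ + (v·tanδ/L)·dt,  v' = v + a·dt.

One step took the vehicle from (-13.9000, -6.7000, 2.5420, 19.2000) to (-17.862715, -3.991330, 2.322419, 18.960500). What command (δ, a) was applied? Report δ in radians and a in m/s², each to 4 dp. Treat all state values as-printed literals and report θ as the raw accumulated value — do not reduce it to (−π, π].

δ = -0.1543, a = -0.9580

a = (v'−v)/dt = (-0.239500)/0.25 = -0.9580
Δθ = θ'−θ = -0.219581;  (v·dt/L) = 19.2000·0.25/3.4 = 1.411765
tan δ = Δθ·L/(v·dt) = -0.155537  →  δ = -0.1543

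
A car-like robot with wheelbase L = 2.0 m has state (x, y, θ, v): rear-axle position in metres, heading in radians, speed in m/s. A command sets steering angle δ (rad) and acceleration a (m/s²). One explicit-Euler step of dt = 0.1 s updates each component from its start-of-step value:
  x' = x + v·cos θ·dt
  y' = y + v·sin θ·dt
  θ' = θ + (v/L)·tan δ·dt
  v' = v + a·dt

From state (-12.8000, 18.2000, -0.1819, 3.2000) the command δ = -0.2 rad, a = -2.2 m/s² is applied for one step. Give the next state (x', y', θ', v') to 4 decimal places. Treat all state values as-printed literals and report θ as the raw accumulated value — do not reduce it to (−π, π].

(-12.4853, 18.1421, -0.2143, 2.9800)

x' = -12.8000 + 3.2000·cos(-0.1819)·0.1 = -12.4853
y' = 18.2000 + 3.2000·sin(-0.1819)·0.1 = 18.1421
θ' = -0.1819 + (3.2000/2.0)·tan(-0.2)·0.1 = -0.2143
v' = 3.2000 − 2.2000·0.1 = 2.9800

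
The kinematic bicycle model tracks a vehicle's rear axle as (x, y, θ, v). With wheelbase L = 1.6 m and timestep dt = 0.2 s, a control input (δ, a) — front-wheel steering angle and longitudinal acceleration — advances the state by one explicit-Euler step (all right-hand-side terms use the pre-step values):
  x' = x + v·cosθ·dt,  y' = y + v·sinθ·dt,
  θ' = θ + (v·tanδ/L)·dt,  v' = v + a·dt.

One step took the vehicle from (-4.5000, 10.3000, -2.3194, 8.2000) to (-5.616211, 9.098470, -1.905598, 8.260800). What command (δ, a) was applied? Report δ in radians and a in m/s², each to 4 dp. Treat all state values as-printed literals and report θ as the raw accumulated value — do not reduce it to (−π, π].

a = (v'−v)/dt = (0.060800)/0.2 = 0.3040
Δθ = θ'−θ = 0.413802;  (v·dt/L) = 8.2000·0.2/1.6 = 1.025000
tan δ = Δθ·L/(v·dt) = 0.403709  →  δ = 0.3837

δ = 0.3837, a = 0.3040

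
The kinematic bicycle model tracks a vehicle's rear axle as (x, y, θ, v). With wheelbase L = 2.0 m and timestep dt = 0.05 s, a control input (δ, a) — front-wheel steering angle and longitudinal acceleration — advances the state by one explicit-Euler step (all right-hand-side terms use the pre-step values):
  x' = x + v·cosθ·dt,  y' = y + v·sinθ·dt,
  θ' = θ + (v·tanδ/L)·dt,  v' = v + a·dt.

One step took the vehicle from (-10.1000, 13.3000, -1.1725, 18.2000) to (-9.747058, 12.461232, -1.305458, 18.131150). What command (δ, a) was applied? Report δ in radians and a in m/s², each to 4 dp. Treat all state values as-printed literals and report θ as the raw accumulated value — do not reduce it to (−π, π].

δ = -0.2843, a = -1.3770

a = (v'−v)/dt = (-0.068850)/0.05 = -1.3770
Δθ = θ'−θ = -0.132958;  (v·dt/L) = 18.2000·0.05/2.0 = 0.455000
tan δ = Δθ·L/(v·dt) = -0.292215  →  δ = -0.2843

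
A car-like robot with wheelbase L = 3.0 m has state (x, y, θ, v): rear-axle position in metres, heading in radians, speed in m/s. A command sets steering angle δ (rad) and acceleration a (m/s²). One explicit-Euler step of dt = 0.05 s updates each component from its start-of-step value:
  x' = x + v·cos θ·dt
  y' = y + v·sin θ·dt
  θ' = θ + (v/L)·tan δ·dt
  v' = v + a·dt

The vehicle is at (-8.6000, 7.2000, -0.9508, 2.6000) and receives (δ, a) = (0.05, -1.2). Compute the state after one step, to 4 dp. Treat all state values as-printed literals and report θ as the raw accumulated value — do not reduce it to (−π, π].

(-8.5245, 7.0942, -0.9486, 2.5400)

x' = -8.6000 + 2.6000·cos(-0.9508)·0.05 = -8.5245
y' = 7.2000 + 2.6000·sin(-0.9508)·0.05 = 7.0942
θ' = -0.9508 + (2.6000/3.0)·tan(0.05)·0.05 = -0.9486
v' = 2.6000 − 1.2000·0.05 = 2.5400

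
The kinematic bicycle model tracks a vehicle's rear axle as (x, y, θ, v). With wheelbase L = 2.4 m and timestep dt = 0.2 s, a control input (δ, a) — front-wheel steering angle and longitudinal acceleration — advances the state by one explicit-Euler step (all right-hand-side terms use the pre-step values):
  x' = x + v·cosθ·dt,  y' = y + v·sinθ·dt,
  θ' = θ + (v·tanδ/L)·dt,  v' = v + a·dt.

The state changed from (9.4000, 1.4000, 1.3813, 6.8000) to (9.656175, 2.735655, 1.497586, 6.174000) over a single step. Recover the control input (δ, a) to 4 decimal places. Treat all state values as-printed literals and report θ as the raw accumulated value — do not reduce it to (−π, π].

δ = 0.2024, a = -3.1300

a = (v'−v)/dt = (-0.626000)/0.2 = -3.1300
Δθ = θ'−θ = 0.116286;  (v·dt/L) = 6.8000·0.2/2.4 = 0.566667
tan δ = Δθ·L/(v·dt) = 0.205211  →  δ = 0.2024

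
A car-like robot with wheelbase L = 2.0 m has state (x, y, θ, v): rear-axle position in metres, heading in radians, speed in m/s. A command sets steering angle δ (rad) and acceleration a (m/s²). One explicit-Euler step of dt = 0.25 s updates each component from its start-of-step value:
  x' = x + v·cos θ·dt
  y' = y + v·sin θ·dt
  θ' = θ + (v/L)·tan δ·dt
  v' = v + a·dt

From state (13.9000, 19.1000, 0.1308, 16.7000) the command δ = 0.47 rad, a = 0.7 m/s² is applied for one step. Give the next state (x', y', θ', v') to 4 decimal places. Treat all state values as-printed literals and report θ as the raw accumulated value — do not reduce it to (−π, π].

(18.0393, 19.6445, 1.1912, 16.8750)

x' = 13.9000 + 16.7000·cos(0.1308)·0.25 = 18.0393
y' = 19.1000 + 16.7000·sin(0.1308)·0.25 = 19.6445
θ' = 0.1308 + (16.7000/2.0)·tan(0.47)·0.25 = 1.1912
v' = 16.7000 + 0.7000·0.25 = 16.8750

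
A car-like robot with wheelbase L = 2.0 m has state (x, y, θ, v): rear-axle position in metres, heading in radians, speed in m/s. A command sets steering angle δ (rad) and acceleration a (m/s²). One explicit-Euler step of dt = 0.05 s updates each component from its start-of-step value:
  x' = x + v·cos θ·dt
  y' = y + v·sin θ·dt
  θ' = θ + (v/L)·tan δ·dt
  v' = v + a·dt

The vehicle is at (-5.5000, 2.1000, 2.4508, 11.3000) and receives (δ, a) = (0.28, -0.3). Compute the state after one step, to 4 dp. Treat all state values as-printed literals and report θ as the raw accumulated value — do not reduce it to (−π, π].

x' = -5.5000 + 11.3000·cos(2.4508)·0.05 = -5.9355
y' = 2.1000 + 11.3000·sin(2.4508)·0.05 = 2.4600
θ' = 2.4508 + (11.3000/2.0)·tan(0.28)·0.05 = 2.5320
v' = 11.3000 − 0.3000·0.05 = 11.2850

(-5.9355, 2.4600, 2.5320, 11.2850)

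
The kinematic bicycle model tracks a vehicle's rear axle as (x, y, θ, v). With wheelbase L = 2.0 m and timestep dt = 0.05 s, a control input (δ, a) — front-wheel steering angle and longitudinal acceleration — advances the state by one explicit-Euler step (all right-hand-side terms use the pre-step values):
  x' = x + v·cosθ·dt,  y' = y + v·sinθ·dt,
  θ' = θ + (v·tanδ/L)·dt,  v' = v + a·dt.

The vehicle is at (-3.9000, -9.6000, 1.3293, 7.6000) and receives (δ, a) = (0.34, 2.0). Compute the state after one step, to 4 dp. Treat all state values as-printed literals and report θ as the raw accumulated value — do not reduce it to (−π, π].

(-3.8091, -9.2310, 1.3965, 7.7000)

x' = -3.9000 + 7.6000·cos(1.3293)·0.05 = -3.8091
y' = -9.6000 + 7.6000·sin(1.3293)·0.05 = -9.2310
θ' = 1.3293 + (7.6000/2.0)·tan(0.34)·0.05 = 1.3965
v' = 7.6000 + 2.0000·0.05 = 7.7000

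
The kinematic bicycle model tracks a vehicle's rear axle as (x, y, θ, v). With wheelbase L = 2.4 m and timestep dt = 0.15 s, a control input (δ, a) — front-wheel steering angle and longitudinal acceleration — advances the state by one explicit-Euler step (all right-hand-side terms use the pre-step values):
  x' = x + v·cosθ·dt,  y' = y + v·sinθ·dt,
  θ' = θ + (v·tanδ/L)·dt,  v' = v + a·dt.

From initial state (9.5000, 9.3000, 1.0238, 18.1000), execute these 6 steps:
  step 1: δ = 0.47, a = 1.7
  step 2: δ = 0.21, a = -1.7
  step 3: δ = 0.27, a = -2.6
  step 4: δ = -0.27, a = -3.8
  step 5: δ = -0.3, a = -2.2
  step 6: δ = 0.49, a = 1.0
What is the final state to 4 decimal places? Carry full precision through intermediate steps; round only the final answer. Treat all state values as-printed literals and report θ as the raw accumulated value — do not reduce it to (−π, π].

(8.0633, 24.1902, 2.0787, 16.9600)

after step 1 (δ=0.47, a=1.7): (10.912137, 11.618856, 1.598436, 18.355000)
after step 2 (δ=0.21, a=-1.7): (10.836047, 14.371054, 1.842951, 18.100000)
after step 3 (δ=0.27, a=-2.6): (10.106235, 16.986126, 2.156033, 17.710000)
after step 4 (δ=-0.27, a=-3.8): (8.638792, 19.200535, 1.849697, 17.140000)
after step 5 (δ=-0.3, a=-2.2): (7.930999, 21.672188, 1.518320, 16.810000)
after step 6 (δ=0.49, a=1.0): (8.063257, 24.190217, 2.078711, 16.960000)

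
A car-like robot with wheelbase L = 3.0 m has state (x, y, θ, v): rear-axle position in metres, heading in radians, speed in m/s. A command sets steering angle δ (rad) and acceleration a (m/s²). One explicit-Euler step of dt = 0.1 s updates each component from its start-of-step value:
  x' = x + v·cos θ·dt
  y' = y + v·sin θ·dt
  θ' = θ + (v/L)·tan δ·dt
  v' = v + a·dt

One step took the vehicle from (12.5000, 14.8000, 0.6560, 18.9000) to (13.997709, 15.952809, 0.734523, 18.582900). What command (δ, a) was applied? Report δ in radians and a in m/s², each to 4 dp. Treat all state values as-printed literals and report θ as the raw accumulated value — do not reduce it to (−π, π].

δ = 0.1240, a = -3.1710

a = (v'−v)/dt = (-0.317100)/0.1 = -3.1710
Δθ = θ'−θ = 0.078523;  (v·dt/L) = 18.9000·0.1/3.0 = 0.630000
tan δ = Δθ·L/(v·dt) = 0.124640  →  δ = 0.1240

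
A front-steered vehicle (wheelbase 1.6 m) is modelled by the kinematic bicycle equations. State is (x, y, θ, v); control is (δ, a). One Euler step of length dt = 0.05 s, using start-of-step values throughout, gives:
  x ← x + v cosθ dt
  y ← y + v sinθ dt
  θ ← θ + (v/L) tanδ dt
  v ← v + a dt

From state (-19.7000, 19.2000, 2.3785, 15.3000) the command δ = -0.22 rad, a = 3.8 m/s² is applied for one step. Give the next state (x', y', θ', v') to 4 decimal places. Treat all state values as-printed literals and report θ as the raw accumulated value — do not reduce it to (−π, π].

(-20.2529, 19.7287, 2.2716, 15.4900)

x' = -19.7000 + 15.3000·cos(2.3785)·0.05 = -20.2529
y' = 19.2000 + 15.3000·sin(2.3785)·0.05 = 19.7287
θ' = 2.3785 + (15.3000/1.6)·tan(-0.22)·0.05 = 2.2716
v' = 15.3000 + 3.8000·0.05 = 15.4900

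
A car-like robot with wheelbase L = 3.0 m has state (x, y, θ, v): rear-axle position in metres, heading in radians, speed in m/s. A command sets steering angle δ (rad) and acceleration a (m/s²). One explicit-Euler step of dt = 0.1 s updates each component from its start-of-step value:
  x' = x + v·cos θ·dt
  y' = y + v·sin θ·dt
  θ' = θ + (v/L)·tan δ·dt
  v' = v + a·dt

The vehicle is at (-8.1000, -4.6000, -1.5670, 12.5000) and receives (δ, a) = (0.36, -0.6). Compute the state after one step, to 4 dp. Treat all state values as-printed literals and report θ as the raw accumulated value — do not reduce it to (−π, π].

x' = -8.1000 + 12.5000·cos(-1.5670)·0.1 = -8.0953
y' = -4.6000 + 12.5000·sin(-1.5670)·0.1 = -5.8500
θ' = -1.5670 + (12.5000/3.0)·tan(0.36)·0.1 = -1.4102
v' = 12.5000 − 0.6000·0.1 = 12.4400

(-8.0953, -5.8500, -1.4102, 12.4400)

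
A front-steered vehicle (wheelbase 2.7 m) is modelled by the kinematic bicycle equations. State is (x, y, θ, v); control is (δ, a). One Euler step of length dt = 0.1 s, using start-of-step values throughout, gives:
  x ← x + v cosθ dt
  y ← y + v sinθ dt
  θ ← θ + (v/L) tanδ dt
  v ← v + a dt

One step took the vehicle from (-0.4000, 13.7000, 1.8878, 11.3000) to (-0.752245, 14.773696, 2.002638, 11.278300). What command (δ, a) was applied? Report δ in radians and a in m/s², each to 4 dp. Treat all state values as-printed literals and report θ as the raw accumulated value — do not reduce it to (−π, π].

δ = 0.2678, a = -0.2170

a = (v'−v)/dt = (-0.021700)/0.1 = -0.2170
Δθ = θ'−θ = 0.114838;  (v·dt/L) = 11.3000·0.1/2.7 = 0.418519
tan δ = Δθ·L/(v·dt) = 0.274392  →  δ = 0.2678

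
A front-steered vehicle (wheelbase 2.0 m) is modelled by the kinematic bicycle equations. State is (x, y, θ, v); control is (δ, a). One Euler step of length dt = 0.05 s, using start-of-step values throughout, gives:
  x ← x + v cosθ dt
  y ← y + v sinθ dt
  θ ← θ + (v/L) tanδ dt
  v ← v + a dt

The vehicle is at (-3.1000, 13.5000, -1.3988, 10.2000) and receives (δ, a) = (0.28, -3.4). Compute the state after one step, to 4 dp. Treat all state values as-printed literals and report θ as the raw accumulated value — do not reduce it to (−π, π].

x' = -3.1000 + 10.2000·cos(-1.3988)·0.05 = -3.0127
y' = 13.5000 + 10.2000·sin(-1.3988)·0.05 = 12.9975
θ' = -1.3988 + (10.2000/2.0)·tan(0.28)·0.05 = -1.3255
v' = 10.2000 − 3.4000·0.05 = 10.0300

(-3.0127, 12.9975, -1.3255, 10.0300)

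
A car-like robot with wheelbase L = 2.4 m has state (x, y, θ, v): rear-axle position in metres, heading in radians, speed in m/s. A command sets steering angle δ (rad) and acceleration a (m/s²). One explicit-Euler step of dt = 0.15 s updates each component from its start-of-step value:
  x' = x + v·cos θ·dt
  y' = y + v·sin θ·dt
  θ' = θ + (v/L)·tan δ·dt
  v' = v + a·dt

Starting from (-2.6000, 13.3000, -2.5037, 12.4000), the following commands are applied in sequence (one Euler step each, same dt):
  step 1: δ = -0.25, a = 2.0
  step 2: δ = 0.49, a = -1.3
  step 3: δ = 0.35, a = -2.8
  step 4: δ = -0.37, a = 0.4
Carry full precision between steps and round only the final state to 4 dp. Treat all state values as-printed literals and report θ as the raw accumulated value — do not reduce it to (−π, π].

after step 1 (δ=-0.25, a=2.0): (-4.094236, 12.192363, -2.701590, 12.700000)
after step 2 (δ=0.49, a=-1.3): (-5.817785, 11.380944, -2.278213, 12.505000)
after step 3 (δ=0.35, a=-2.8): (-7.036784, 9.955293, -1.992921, 12.085000)
after step 4 (δ=-0.37, a=0.4): (-7.779466, 8.301665, -2.285878, 12.145000)

(-7.7795, 8.3017, -2.2859, 12.1450)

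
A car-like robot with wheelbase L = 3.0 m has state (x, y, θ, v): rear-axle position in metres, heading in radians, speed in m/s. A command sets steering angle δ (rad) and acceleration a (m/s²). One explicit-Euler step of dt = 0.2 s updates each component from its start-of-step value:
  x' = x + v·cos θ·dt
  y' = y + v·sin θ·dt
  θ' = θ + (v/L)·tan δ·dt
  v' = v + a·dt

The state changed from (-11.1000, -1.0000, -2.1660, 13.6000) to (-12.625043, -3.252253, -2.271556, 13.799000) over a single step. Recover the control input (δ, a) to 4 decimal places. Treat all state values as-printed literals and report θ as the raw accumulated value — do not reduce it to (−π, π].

a = (v'−v)/dt = (0.199000)/0.2 = 0.9950
Δθ = θ'−θ = -0.105556;  (v·dt/L) = 13.6000·0.2/3.0 = 0.906667
tan δ = Δθ·L/(v·dt) = -0.116422  →  δ = -0.1159

δ = -0.1159, a = 0.9950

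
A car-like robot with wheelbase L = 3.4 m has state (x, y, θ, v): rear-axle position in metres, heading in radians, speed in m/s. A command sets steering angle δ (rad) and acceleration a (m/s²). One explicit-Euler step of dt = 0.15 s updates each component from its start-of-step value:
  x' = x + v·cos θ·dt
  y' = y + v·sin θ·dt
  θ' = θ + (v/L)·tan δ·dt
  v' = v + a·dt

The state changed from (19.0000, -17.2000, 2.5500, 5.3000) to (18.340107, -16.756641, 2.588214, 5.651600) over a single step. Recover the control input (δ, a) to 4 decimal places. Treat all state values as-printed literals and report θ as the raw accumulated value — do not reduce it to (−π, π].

a = (v'−v)/dt = (0.351600)/0.15 = 2.3440
Δθ = θ'−θ = 0.038214;  (v·dt/L) = 5.3000·0.15/3.4 = 0.233824
tan δ = Δθ·L/(v·dt) = 0.163431  →  δ = 0.1620

δ = 0.1620, a = 2.3440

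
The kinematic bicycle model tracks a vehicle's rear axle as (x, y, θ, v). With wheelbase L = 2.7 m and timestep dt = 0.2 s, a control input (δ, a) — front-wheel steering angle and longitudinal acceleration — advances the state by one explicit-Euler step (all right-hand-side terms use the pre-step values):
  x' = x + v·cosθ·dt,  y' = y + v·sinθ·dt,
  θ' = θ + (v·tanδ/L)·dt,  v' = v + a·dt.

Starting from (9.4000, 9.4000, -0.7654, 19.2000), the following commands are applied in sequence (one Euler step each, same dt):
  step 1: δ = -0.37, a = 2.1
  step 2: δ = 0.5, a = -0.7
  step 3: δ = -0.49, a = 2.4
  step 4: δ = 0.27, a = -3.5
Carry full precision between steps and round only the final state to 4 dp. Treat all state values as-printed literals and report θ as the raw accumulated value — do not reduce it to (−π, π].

(17.6250, -2.8436, -0.8835, 19.2600)

after step 1 (δ=-0.37, a=2.1): (12.169044, 6.739550, -1.317028, 19.620000)
after step 2 (δ=0.5, a=-0.7): (13.154179, 2.941223, -0.523068, 19.480000)
after step 3 (δ=-0.49, a=2.4): (16.529248, 0.995015, -1.292727, 19.960000)
after step 4 (δ=0.27, a=-3.5): (17.625049, -2.843642, -0.883535, 19.260000)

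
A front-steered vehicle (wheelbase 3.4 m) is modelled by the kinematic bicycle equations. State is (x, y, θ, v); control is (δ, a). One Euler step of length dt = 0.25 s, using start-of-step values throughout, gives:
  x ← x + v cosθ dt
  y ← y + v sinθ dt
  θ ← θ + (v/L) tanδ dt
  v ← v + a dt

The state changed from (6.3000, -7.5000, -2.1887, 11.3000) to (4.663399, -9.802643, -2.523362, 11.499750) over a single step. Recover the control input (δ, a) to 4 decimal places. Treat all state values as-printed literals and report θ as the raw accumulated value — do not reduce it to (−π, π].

a = (v'−v)/dt = (0.199750)/0.25 = 0.7990
Δθ = θ'−θ = -0.334662;  (v·dt/L) = 11.3000·0.25/3.4 = 0.830882
tan δ = Δθ·L/(v·dt) = -0.402779  →  δ = -0.3829

δ = -0.3829, a = 0.7990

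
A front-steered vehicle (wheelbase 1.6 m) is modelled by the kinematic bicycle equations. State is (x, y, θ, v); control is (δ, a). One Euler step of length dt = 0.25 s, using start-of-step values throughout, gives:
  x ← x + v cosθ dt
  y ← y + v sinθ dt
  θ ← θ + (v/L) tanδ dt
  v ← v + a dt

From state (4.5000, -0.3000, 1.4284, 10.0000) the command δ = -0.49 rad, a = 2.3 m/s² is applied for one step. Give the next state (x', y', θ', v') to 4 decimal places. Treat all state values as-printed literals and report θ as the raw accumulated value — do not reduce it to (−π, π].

(4.8548, 2.1747, 0.5950, 10.5750)

x' = 4.5000 + 10.0000·cos(1.4284)·0.25 = 4.8548
y' = -0.3000 + 10.0000·sin(1.4284)·0.25 = 2.1747
θ' = 1.4284 + (10.0000/1.6)·tan(-0.49)·0.25 = 0.5950
v' = 10.0000 + 2.3000·0.25 = 10.5750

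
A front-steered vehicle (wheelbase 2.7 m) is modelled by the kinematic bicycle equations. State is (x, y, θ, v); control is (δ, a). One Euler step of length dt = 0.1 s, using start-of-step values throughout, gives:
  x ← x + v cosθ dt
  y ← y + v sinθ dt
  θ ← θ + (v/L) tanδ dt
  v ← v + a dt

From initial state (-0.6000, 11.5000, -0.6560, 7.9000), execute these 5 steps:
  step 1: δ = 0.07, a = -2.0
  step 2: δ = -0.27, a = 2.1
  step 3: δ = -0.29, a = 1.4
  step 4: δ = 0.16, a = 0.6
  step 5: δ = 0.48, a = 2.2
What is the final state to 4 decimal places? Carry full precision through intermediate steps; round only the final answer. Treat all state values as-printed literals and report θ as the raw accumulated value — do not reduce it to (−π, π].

(2.3944, 8.9093, -0.5973, 8.3300)

after step 1 (δ=0.07, a=-2.0): (0.026026, 11.018138, -0.635485, 7.700000)
after step 2 (δ=-0.27, a=2.1): (0.645710, 10.561091, -0.714412, 7.910000)
after step 3 (δ=-0.29, a=1.4): (1.243293, 10.042848, -0.801836, 8.050000)
after step 4 (δ=0.16, a=0.6): (1.803081, 9.464348, -0.753721, 8.110000)
after step 5 (δ=0.48, a=2.2): (2.394419, 8.909334, -0.597345, 8.330000)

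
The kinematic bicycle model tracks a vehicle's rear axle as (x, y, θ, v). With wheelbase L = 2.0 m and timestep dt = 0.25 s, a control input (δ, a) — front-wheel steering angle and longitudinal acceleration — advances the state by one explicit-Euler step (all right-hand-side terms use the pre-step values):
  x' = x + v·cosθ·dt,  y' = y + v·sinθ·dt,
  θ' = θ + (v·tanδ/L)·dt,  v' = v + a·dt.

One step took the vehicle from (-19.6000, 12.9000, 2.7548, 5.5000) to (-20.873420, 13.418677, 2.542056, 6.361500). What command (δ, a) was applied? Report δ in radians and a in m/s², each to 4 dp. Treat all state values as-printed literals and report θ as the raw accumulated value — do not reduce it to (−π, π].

δ = -0.3001, a = 3.4460

a = (v'−v)/dt = (0.861500)/0.25 = 3.4460
Δθ = θ'−θ = -0.212744;  (v·dt/L) = 5.5000·0.25/2.0 = 0.687500
tan δ = Δθ·L/(v·dt) = -0.309446  →  δ = -0.3001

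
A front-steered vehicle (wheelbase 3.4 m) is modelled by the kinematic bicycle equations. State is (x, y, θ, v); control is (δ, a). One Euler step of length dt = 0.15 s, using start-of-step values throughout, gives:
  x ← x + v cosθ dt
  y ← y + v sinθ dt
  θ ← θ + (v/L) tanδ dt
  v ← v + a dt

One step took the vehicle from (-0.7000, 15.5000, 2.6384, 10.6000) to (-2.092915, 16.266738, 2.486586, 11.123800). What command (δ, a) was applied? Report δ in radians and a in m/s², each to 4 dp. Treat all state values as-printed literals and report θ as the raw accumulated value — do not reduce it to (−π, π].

δ = -0.3139, a = 3.4920

a = (v'−v)/dt = (0.523800)/0.15 = 3.4920
Δθ = θ'−θ = -0.151814;  (v·dt/L) = 10.6000·0.15/3.4 = 0.467647
tan δ = Δθ·L/(v·dt) = -0.324634  →  δ = -0.3139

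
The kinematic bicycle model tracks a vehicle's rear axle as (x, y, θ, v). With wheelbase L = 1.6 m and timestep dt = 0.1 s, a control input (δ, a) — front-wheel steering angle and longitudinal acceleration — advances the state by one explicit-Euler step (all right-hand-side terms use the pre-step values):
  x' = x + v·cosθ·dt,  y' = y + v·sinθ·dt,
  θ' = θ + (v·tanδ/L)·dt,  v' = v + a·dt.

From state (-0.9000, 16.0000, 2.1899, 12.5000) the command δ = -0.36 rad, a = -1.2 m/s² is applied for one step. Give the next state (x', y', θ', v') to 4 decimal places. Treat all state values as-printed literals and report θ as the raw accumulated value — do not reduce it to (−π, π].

x' = -0.9000 + 12.5000·cos(2.1899)·0.1 = -1.6254
y' = 16.0000 + 12.5000·sin(2.1899)·0.1 = 17.0180
θ' = 2.1899 + (12.5000/1.6)·tan(-0.36)·0.1 = 1.8958
v' = 12.5000 − 1.2000·0.1 = 12.3800

(-1.6254, 17.0180, 1.8958, 12.3800)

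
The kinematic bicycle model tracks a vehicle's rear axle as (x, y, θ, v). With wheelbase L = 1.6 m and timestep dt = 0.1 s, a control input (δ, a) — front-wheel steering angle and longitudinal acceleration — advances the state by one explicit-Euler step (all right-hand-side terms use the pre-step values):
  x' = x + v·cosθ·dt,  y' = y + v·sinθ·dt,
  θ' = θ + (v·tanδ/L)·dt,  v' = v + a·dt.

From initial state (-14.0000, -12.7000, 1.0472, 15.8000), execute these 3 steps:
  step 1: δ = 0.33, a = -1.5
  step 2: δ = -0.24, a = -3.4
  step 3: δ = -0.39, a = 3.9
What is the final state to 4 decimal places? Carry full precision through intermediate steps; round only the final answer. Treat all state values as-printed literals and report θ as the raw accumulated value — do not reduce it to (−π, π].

(-12.2907, -8.3985, 0.7528, 15.7000)

after step 1 (δ=0.33, a=-1.5): (-13.210003, -11.331678, 1.385443, 15.650000)
after step 2 (δ=-0.24, a=-3.4): (-12.921584, -9.793484, 1.146080, 15.310000)
after step 3 (δ=-0.39, a=3.9): (-12.290716, -8.398505, 0.752752, 15.700000)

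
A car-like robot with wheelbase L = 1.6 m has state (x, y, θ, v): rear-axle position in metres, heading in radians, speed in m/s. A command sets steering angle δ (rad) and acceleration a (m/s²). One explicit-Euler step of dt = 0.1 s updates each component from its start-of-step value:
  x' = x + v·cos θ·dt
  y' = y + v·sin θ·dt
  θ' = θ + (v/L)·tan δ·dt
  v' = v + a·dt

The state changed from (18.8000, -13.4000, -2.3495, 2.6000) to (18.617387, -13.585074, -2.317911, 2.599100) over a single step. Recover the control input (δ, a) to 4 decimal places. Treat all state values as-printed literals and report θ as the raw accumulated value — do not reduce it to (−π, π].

a = (v'−v)/dt = (-0.000900)/0.1 = -0.0090
Δθ = θ'−θ = 0.031589;  (v·dt/L) = 2.6000·0.1/1.6 = 0.162500
tan δ = Δθ·L/(v·dt) = 0.194394  →  δ = 0.1920

δ = 0.1920, a = -0.0090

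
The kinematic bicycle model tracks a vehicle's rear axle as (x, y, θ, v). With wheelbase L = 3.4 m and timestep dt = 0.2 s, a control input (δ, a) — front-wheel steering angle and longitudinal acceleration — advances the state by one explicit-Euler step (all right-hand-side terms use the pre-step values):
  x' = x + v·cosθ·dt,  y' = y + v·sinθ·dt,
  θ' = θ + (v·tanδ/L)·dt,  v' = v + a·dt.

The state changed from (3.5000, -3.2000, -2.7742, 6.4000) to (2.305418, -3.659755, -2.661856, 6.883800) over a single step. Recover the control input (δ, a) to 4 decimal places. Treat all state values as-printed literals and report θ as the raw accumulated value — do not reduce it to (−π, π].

a = (v'−v)/dt = (0.483800)/0.2 = 2.4190
Δθ = θ'−θ = 0.112344;  (v·dt/L) = 6.4000·0.2/3.4 = 0.376471
tan δ = Δθ·L/(v·dt) = 0.298414  →  δ = 0.2900

δ = 0.2900, a = 2.4190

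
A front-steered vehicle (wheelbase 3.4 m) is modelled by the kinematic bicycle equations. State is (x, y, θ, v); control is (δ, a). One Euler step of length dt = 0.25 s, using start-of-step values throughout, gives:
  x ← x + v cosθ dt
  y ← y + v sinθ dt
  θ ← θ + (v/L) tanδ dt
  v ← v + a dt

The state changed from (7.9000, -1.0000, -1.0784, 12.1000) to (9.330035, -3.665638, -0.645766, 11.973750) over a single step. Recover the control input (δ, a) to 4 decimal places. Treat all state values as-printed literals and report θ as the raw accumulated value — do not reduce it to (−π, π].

δ = 0.4526, a = -0.5050

a = (v'−v)/dt = (-0.126250)/0.25 = -0.5050
Δθ = θ'−θ = 0.432634;  (v·dt/L) = 12.1000·0.25/3.4 = 0.889706
tan δ = Δθ·L/(v·dt) = 0.486266  →  δ = 0.4526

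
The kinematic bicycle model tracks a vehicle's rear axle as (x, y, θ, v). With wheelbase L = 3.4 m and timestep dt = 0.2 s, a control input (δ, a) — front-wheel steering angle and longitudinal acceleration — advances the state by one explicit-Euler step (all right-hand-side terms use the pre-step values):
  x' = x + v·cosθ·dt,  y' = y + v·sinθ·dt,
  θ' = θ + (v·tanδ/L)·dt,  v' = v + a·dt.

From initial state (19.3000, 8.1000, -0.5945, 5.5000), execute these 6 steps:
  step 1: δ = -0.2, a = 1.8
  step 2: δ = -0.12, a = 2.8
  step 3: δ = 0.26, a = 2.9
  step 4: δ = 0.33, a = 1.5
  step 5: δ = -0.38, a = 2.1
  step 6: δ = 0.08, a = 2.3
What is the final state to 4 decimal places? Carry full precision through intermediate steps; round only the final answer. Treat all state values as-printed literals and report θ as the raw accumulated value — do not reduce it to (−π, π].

(25.8265, 3.5845, -0.5953, 8.1800)

after step 1 (δ=-0.2, a=1.8): (20.211272, 7.483896, -0.660083, 5.860000)
after step 2 (δ=-0.12, a=2.8): (21.137083, 6.765246, -0.701647, 6.420000)
after step 3 (δ=0.26, a=2.9): (22.117777, 5.936455, -0.601185, 7.000000)
after step 4 (δ=0.33, a=1.5): (23.272309, 5.144587, -0.460145, 7.300000)
after step 5 (δ=-0.38, a=2.1): (24.580452, 4.496232, -0.631658, 7.720000)
after step 6 (δ=0.08, a=2.3): (25.826537, 3.584526, -0.595251, 8.180000)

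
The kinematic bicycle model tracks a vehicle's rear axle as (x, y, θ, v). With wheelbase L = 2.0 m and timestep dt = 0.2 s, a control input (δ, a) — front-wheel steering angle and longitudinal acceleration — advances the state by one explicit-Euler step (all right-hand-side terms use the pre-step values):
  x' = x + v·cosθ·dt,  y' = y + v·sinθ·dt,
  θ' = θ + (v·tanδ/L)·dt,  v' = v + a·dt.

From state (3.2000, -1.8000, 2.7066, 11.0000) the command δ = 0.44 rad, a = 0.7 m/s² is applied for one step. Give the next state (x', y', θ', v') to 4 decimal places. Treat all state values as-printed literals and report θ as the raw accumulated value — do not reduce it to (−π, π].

x' = 3.2000 + 11.0000·cos(2.7066)·0.2 = 1.2049
y' = -1.8000 + 11.0000·sin(2.7066)·0.2 = -0.8729
θ' = 2.7066 + (11.0000/2.0)·tan(0.44)·0.2 = 3.2245
v' = 11.0000 + 0.7000·0.2 = 11.1400

(1.2049, -0.8729, 3.2245, 11.1400)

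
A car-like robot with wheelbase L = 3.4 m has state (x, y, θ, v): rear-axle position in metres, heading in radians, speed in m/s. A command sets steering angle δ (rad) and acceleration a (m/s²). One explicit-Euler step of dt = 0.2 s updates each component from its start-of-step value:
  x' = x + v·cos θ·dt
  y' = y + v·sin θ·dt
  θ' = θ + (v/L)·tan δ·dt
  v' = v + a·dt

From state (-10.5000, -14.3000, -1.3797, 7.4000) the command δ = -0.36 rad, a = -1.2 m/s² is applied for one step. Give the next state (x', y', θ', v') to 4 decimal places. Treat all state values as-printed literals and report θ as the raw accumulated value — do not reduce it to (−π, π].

x' = -10.5000 + 7.4000·cos(-1.3797)·0.2 = -10.2189
y' = -14.3000 + 7.4000·sin(-1.3797)·0.2 = -15.7531
θ' = -1.3797 + (7.4000/3.4)·tan(-0.36)·0.2 = -1.5435
v' = 7.4000 − 1.2000·0.2 = 7.1600

(-10.2189, -15.7531, -1.5435, 7.1600)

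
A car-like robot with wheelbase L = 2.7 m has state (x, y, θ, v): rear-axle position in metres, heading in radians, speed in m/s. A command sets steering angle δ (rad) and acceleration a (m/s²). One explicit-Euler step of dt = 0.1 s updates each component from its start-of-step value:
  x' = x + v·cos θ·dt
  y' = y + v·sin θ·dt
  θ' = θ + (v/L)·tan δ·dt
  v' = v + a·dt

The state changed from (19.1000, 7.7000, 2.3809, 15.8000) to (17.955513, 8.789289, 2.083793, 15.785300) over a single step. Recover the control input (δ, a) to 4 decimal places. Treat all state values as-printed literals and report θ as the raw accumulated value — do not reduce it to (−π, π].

a = (v'−v)/dt = (-0.014700)/0.1 = -0.1470
Δθ = θ'−θ = -0.297107;  (v·dt/L) = 15.8000·0.1/2.7 = 0.585185
tan δ = Δθ·L/(v·dt) = -0.507714  →  δ = -0.4698

δ = -0.4698, a = -0.1470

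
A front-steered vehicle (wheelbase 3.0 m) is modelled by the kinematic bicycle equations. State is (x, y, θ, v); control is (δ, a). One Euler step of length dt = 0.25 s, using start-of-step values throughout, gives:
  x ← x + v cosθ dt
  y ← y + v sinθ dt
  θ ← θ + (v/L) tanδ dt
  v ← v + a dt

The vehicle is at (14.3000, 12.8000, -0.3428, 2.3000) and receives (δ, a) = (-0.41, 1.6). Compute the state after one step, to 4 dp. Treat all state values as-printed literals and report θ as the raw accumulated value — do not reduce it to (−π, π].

(14.8415, 12.6067, -0.4261, 2.7000)

x' = 14.3000 + 2.3000·cos(-0.3428)·0.25 = 14.8415
y' = 12.8000 + 2.3000·sin(-0.3428)·0.25 = 12.6067
θ' = -0.3428 + (2.3000/3.0)·tan(-0.41)·0.25 = -0.4261
v' = 2.3000 + 1.6000·0.25 = 2.7000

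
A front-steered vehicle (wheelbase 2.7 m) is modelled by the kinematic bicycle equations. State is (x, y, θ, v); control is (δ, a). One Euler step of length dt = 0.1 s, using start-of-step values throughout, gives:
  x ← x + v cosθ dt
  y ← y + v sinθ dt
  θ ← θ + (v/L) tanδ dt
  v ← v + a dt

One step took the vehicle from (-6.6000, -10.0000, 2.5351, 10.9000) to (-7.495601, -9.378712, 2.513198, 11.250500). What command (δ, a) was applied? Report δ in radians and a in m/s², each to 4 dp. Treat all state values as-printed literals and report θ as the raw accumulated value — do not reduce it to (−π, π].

a = (v'−v)/dt = (0.350500)/0.1 = 3.5050
Δθ = θ'−θ = -0.021902;  (v·dt/L) = 10.9000·0.1/2.7 = 0.403704
tan δ = Δθ·L/(v·dt) = -0.054253  →  δ = -0.0542

δ = -0.0542, a = 3.5050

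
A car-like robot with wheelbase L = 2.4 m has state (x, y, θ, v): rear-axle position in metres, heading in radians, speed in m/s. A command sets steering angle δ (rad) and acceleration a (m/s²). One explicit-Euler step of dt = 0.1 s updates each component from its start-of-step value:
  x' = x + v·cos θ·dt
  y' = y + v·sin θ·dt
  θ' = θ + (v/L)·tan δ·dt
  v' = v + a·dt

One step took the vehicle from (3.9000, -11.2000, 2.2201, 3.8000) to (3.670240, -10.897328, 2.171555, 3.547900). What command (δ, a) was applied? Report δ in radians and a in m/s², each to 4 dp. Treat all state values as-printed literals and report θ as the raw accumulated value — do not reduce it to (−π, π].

a = (v'−v)/dt = (-0.252100)/0.1 = -2.5210
Δθ = θ'−θ = -0.048545;  (v·dt/L) = 3.8000·0.1/2.4 = 0.158333
tan δ = Δθ·L/(v·dt) = -0.306600  →  δ = -0.2975

δ = -0.2975, a = -2.5210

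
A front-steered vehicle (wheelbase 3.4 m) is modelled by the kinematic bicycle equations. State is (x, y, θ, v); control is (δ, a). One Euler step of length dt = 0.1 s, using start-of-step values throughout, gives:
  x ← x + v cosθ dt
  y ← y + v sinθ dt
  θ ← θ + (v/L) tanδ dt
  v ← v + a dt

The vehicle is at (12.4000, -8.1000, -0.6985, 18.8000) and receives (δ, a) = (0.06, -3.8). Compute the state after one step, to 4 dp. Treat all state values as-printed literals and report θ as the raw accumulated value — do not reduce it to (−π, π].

x' = 12.4000 + 18.8000·cos(-0.6985)·0.1 = 13.8397
y' = -8.1000 + 18.8000·sin(-0.6985)·0.1 = -9.3090
θ' = -0.6985 + (18.8000/3.4)·tan(0.06)·0.1 = -0.6653
v' = 18.8000 − 3.8000·0.1 = 18.4200

(13.8397, -9.3090, -0.6653, 18.4200)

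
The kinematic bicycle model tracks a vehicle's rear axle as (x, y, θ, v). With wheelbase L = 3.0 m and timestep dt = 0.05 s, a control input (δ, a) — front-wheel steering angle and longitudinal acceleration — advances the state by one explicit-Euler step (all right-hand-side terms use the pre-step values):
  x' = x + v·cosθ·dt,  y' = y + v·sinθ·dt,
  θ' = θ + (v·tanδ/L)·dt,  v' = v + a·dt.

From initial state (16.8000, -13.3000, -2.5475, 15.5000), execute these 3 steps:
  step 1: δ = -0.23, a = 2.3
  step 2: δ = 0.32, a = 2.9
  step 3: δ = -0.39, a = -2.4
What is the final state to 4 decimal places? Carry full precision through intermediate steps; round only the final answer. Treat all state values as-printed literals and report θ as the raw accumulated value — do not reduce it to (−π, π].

(14.8442, -14.5887, -2.6297, 15.6400)

after step 1 (δ=-0.23, a=2.3): (16.157791, -13.733812, -2.607987, 15.615000)
after step 2 (δ=0.32, a=2.9): (15.485582, -14.130933, -2.521743, 15.760000)
after step 3 (δ=-0.39, a=-2.4): (14.844177, -14.588693, -2.629713, 15.640000)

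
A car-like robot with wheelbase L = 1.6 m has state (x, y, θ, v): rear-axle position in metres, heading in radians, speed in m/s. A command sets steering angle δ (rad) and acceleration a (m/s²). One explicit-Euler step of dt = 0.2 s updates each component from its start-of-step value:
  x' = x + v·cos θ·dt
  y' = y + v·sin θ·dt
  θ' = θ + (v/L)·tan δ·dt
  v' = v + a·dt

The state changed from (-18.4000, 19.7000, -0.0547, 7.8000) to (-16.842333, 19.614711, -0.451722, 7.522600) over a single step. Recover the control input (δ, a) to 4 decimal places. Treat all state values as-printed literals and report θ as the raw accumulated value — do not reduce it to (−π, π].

a = (v'−v)/dt = (-0.277400)/0.2 = -1.3870
Δθ = θ'−θ = -0.397022;  (v·dt/L) = 7.8000·0.2/1.6 = 0.975000
tan δ = Δθ·L/(v·dt) = -0.407202  →  δ = -0.3867

δ = -0.3867, a = -1.3870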